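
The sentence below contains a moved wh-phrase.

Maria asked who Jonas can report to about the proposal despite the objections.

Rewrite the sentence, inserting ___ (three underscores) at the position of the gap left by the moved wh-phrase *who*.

Maria asked who Jonas can report to ___ about the proposal despite the objections.

In situ: Jonas can report to who about the proposal despite the objections.
'who' functions as the object of the preposition 'to'. The gap is right after 'to'.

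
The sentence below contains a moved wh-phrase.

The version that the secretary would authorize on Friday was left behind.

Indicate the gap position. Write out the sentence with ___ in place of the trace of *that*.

'that' functions as the direct object of 'authorize'. The gap is right after 'authorize'.

The version that the secretary would authorize ___ on Friday was left behind.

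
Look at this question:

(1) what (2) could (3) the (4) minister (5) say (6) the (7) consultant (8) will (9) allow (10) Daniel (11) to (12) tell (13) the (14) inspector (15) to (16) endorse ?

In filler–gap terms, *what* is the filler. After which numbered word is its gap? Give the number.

16

Pre-movement form: The minister could say the consultant will allow Daniel to tell the inspector to endorse what.
The filler 'what' is interpreted as the direct object of 'endorse'. Fronting leaves a gap immediately after 'endorse':
What could the minister say the consultant will allow Daniel to tell the inspector to endorse ___?
'endorse' is word 16.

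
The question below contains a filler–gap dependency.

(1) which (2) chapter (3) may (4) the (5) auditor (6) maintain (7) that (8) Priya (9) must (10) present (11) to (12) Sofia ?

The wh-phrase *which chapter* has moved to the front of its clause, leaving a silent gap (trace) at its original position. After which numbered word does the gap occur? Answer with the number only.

10

Before movement: The auditor may maintain that Priya must present which chapter to Sofia.
'which chapter' functions as the direct object of 'present'. Wh-movement fronts it, leaving a gap right after 'present':
Which chapter may the auditor maintain that Priya must present ___ to Sofia?
'present' is word 10.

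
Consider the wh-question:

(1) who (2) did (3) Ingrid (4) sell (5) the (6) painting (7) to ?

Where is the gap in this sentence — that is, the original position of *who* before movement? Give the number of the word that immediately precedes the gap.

Underlying clause: Ingrid did sell the painting to who.
'who' is the object of the preposition 'to' (recipient of 'sell'). Wh-movement fronts it, leaving a gap right after 'to':
Who did Ingrid sell the painting to ___?
'to' is word 7.

7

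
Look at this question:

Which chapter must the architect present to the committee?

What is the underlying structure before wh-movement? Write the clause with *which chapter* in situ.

'which chapter' functions as the direct object of 'present'. It moves to the left edge, and the trace sits right after 'present':
Which chapter must the architect present ___ to the committee?

The architect must present which chapter to the committee.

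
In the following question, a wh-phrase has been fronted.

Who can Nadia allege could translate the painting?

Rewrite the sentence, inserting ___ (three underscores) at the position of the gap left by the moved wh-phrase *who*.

Who can Nadia allege ___ could translate the painting?

In situ: Nadia can allege who could translate the painting.
'who' functions as the subject of the clause embedded under 'allege'. The gap is right after 'allege'.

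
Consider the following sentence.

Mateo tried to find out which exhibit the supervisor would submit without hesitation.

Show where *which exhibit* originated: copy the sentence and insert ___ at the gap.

Mateo tried to find out which exhibit the supervisor would submit ___ without hesitation.

Before movement: The supervisor would submit which exhibit without hesitation.
The filler 'which exhibit' is interpreted as the direct object of 'submit'. The gap is right after 'submit'.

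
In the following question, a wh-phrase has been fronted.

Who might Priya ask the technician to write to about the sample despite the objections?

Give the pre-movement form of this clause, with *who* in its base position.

The filler 'who' is interpreted as the object of the preposition 'to'. It moves to the left edge, and the trace sits right after 'to':
Who might Priya ask the technician to write to ___ about the sample despite the objections?

Priya might ask the technician to write to who about the sample despite the objections.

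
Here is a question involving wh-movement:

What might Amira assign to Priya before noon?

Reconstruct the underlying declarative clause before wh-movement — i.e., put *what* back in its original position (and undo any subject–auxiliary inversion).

Amira might assign what to Priya before noon.

'what' functions as the direct object of 'assign'. Wh-movement fronts it, leaving a gap right after 'assign':
What might Amira assign ___ to Priya before noon?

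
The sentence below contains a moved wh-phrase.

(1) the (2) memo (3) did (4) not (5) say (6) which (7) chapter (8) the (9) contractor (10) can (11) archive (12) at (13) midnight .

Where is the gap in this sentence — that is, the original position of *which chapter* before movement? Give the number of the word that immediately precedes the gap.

11

Pre-movement form: The contractor can archive which chapter at midnight.
The filler 'which chapter' is interpreted as the direct object of 'archive'. Wh-movement fronts it, leaving a gap right after 'archive':
The memo did not say which chapter the contractor can archive ___ at midnight.
'archive' is word 11.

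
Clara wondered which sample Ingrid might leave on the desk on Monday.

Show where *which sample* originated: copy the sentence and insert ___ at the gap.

Pre-movement form: Ingrid might leave which sample on the desk on Monday.
'which sample' is the direct object of 'leave'. The gap is right after 'leave'.

Clara wondered which sample Ingrid might leave ___ on the desk on Monday.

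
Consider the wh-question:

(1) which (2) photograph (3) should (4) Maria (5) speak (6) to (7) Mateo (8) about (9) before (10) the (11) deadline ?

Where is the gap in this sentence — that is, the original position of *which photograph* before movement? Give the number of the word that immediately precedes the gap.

8

Pre-movement form: Maria should speak to Mateo about which photograph before the deadline.
'which photograph' functions as the object of the preposition 'about'. Fronting leaves a gap immediately after 'about':
Which photograph should Maria speak to Mateo about ___ before the deadline?
'about' is word 8.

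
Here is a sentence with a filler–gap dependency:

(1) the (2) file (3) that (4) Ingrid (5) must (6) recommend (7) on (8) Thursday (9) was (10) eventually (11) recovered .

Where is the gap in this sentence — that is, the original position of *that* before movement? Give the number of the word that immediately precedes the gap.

6

'that' functions as the direct object of 'recommend'. Wh-movement fronts it, leaving a gap right after 'recommend':
The file that Ingrid must recommend ___ on Thursday was eventually recovered.
'recommend' is word 6.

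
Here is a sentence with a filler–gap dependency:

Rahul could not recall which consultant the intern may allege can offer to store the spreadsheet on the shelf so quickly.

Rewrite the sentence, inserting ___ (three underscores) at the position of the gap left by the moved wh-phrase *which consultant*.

Rahul could not recall which consultant the intern may allege ___ can offer to store the spreadsheet on the shelf so quickly.

Before movement: The intern may allege which consultant can offer to store the spreadsheet on the shelf so quickly.
The filler 'which consultant' is interpreted as the subject of the clause embedded under 'allege'. The gap is right after 'allege'.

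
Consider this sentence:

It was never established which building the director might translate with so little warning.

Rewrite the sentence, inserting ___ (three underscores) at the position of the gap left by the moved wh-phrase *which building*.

In situ: The director might translate which building with so little warning.
'which building' is the direct object of 'translate'. The gap is right after 'translate'.

It was never established which building the director might translate ___ with so little warning.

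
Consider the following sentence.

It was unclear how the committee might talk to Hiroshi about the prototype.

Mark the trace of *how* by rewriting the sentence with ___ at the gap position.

Before movement: The committee might talk to Hiroshi about the prototype how.
'how' is the manner adjunct. The gap is right after 'prototype'.

It was unclear how the committee might talk to Hiroshi about the prototype ___.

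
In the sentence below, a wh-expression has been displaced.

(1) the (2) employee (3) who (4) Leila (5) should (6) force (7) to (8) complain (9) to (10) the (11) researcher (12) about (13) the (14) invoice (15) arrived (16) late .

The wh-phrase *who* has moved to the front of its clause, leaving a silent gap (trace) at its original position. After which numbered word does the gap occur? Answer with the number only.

'who' is the direct object of 'force'. Fronting leaves a gap immediately after 'force':
The employee who Leila should force ___ to complain to the researcher about the invoice arrived late.
'force' is word 6.

6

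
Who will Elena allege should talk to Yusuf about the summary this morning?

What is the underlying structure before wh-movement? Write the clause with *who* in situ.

'who' functions as the subject of the clause embedded under 'allege'. Fronting leaves a gap immediately after 'allege':
Who will Elena allege ___ should talk to Yusuf about the summary this morning?

Elena will allege who should talk to Yusuf about the summary this morning.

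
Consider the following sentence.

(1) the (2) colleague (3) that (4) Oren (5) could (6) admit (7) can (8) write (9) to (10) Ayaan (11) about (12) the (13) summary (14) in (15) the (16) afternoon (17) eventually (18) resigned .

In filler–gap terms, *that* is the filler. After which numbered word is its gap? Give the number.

'that' functions as the subject of the clause embedded under 'admit'. It moves to the left edge, and the trace sits right after 'admit':
The colleague that Oren could admit ___ can write to Ayaan about the summary in the afternoon eventually resigned.
'admit' is word 6.

6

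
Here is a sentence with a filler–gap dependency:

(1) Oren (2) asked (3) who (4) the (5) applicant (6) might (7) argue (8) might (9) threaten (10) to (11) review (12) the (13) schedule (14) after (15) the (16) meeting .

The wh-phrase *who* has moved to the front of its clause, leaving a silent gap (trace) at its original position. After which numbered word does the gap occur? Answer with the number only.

Before movement: The applicant might argue who might threaten to review the schedule after the meeting.
The filler 'who' is interpreted as the subject of the clause embedded under 'argue'. Fronting leaves a gap immediately after 'argue':
Oren asked who the applicant might argue ___ might threaten to review the schedule after the meeting.
'argue' is word 7.

7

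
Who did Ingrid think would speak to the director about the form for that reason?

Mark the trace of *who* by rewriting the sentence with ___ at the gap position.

Pre-movement form: Ingrid did think who would speak to the director about the form for that reason.
'who' is the subject of the clause embedded under 'think'. The gap is right after 'think'.

Who did Ingrid think ___ would speak to the director about the form for that reason?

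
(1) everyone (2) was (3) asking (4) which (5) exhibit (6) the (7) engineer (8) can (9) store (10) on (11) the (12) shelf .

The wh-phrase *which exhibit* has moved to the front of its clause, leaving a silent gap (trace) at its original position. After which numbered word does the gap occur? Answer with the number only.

9

Pre-movement form: The engineer can store which exhibit on the shelf.
'which exhibit' functions as the direct object of 'store'. Fronting leaves a gap immediately after 'store':
Everyone was asking which exhibit the engineer can store ___ on the shelf.
'store' is word 9.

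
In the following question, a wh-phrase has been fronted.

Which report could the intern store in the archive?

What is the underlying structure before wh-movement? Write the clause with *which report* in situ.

'which report' is the direct object of 'store'. Fronting leaves a gap immediately after 'store':
Which report could the intern store ___ in the archive?

The intern could store which report in the archive.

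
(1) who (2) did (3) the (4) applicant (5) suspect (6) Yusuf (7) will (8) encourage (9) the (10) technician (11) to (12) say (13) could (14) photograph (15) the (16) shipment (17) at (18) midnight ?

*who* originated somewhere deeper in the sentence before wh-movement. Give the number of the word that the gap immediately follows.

In situ: The applicant did suspect Yusuf will encourage the technician to say who could photograph the shipment at midnight.
'who' is the subject of the clause embedded under 'say'. Fronting leaves a gap immediately after 'say':
Who did the applicant suspect Yusuf will encourage the technician to say ___ could photograph the shipment at midnight?
'say' is word 12.

12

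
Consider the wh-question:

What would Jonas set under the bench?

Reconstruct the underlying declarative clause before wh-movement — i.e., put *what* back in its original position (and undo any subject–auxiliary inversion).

'what' is the direct object of 'set'. Wh-movement fronts it, leaving a gap right after 'set':
What would Jonas set ___ under the bench?

Jonas would set what under the bench.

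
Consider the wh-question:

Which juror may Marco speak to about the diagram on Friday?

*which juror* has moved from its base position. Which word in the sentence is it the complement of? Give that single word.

Underlying clause: Marco may speak to which juror about the diagram on Friday.
The filler 'which juror' is interpreted as the object of the preposition 'to'. Fronting leaves a gap immediately after 'to':
Which juror may Marco speak to ___ about the diagram on Friday?

to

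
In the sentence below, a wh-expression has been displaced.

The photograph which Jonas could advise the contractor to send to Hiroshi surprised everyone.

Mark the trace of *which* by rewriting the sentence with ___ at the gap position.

The photograph which Jonas could advise the contractor to send ___ to Hiroshi surprised everyone.

The filler 'which' is interpreted as the direct object of 'send'. The gap is right after 'send'.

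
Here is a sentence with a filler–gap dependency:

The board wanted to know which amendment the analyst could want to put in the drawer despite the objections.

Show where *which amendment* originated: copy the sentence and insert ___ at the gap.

Underlying clause: The analyst could want to put which amendment in the drawer despite the objections.
'which amendment' functions as the direct object of 'put'. The gap is right after 'put'.

The board wanted to know which amendment the analyst could want to put ___ in the drawer despite the objections.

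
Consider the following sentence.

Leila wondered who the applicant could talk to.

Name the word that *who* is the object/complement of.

Underlying clause: The applicant could talk to who.
'who' functions as the object of the preposition 'to'. It moves to the left edge, and the trace sits right after 'to':
Leila wondered who the applicant could talk to ___.

to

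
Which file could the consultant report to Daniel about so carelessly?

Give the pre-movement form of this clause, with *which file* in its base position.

The consultant could report to Daniel about which file so carelessly.

'which file' is the object of the preposition 'about'. Fronting leaves a gap immediately after 'about':
Which file could the consultant report to Daniel about ___ so carelessly?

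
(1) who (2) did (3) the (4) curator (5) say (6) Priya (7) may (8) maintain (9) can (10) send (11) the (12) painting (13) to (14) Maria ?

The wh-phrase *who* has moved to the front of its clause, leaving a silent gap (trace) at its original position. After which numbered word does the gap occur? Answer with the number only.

In situ: The curator did say Priya may maintain who can send the painting to Maria.
'who' is the subject of the clause embedded under 'maintain'. Wh-movement fronts it, leaving a gap right after 'maintain':
Who did the curator say Priya may maintain ___ can send the painting to Maria?
'maintain' is word 8.

8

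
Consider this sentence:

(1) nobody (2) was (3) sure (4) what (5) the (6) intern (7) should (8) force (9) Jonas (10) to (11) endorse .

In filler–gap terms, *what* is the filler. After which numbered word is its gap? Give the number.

11

Underlying clause: The intern should force Jonas to endorse what.
The filler 'what' is interpreted as the direct object of 'endorse'. It moves to the left edge, and the trace sits right after 'endorse':
Nobody was sure what the intern should force Jonas to endorse ___.
'endorse' is word 11.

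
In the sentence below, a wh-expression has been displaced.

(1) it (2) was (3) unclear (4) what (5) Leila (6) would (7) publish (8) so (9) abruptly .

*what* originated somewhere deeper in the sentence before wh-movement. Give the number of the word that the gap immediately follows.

Underlying clause: Leila would publish what so abruptly.
'what' is the direct object of 'publish'. It moves to the left edge, and the trace sits right after 'publish':
It was unclear what Leila would publish ___ so abruptly.
'publish' is word 7.

7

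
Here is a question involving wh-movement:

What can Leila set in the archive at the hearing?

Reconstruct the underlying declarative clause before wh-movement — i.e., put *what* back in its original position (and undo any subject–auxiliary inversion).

'what' is the direct object of 'set'. Wh-movement fronts it, leaving a gap right after 'set':
What can Leila set ___ in the archive at the hearing?

Leila can set what in the archive at the hearing.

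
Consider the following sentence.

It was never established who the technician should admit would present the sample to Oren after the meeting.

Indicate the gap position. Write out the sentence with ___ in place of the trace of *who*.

It was never established who the technician should admit ___ would present the sample to Oren after the meeting.

In situ: The technician should admit who would present the sample to Oren after the meeting.
'who' is the subject of the clause embedded under 'admit'. The gap is right after 'admit'.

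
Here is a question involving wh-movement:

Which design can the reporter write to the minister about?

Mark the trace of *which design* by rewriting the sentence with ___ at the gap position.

Pre-movement form: The reporter can write to the minister about which design.
'which design' functions as the object of the preposition 'about'. The gap is right after 'about'.

Which design can the reporter write to the minister about ___?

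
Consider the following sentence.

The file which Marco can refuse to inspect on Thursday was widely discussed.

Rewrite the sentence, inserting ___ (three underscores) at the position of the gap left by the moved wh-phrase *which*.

The file which Marco can refuse to inspect ___ on Thursday was widely discussed.

The filler 'which' is interpreted as the direct object of 'inspect'. The gap is right after 'inspect'.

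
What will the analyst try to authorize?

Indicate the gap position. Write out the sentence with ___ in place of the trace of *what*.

What will the analyst try to authorize ___?

Underlying clause: The analyst will try to authorize what.
'what' functions as the direct object of 'authorize'. The gap is right after 'authorize'.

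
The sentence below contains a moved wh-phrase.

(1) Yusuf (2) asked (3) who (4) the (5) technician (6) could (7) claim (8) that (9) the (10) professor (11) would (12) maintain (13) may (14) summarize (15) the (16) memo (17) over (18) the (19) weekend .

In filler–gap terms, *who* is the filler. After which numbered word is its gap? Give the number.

Underlying clause: The technician could claim that the professor would maintain who may summarize the memo over the weekend.
'who' functions as the subject of the clause embedded under 'maintain'. Fronting leaves a gap immediately after 'maintain':
Yusuf asked who the technician could claim that the professor would maintain ___ may summarize the memo over the weekend.
'maintain' is word 12.

12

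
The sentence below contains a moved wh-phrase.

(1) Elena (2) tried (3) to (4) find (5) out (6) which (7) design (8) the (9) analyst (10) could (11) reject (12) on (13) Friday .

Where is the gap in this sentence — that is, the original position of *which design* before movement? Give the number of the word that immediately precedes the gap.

Pre-movement form: The analyst could reject which design on Friday.
'which design' is the direct object of 'reject'. It moves to the left edge, and the trace sits right after 'reject':
Elena tried to find out which design the analyst could reject ___ on Friday.
'reject' is word 11.

11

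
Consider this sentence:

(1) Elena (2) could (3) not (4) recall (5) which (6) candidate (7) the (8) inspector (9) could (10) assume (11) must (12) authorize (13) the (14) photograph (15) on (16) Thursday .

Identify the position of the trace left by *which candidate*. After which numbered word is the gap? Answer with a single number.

10

Before movement: The inspector could assume which candidate must authorize the photograph on Thursday.
'which candidate' is the subject of the clause embedded under 'assume'. Fronting leaves a gap immediately after 'assume':
Elena could not recall which candidate the inspector could assume ___ must authorize the photograph on Thursday.
'assume' is word 10.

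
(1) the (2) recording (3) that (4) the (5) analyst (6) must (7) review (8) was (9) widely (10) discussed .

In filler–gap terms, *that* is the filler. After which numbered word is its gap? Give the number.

'that' is the direct object of 'review'. It moves to the left edge, and the trace sits right after 'review':
The recording that the analyst must review ___ was widely discussed.
'review' is word 7.

7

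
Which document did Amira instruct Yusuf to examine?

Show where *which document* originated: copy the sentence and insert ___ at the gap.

Pre-movement form: Amira did instruct Yusuf to examine which document.
The filler 'which document' is interpreted as the direct object of 'examine'. The gap is right after 'examine'.

Which document did Amira instruct Yusuf to examine ___?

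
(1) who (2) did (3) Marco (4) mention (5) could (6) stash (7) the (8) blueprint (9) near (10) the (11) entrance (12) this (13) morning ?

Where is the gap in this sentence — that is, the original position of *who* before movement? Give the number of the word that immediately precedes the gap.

4

Before movement: Marco did mention who could stash the blueprint near the entrance this morning.
The filler 'who' is interpreted as the subject of the clause embedded under 'mention'. Wh-movement fronts it, leaving a gap right after 'mention':
Who did Marco mention ___ could stash the blueprint near the entrance this morning?
'mention' is word 4.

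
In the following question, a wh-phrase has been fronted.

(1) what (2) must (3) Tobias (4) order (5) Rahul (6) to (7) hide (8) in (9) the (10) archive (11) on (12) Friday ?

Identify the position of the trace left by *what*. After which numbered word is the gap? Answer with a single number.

7

Before movement: Tobias must order Rahul to hide what in the archive on Friday.
'what' is the direct object of 'hide'. It moves to the left edge, and the trace sits right after 'hide':
What must Tobias order Rahul to hide ___ in the archive on Friday?
'hide' is word 7.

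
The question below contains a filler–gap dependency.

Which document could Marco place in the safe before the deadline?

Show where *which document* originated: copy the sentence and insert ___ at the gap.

Which document could Marco place ___ in the safe before the deadline?

Before movement: Marco could place which document in the safe before the deadline.
'which document' functions as the direct object of 'place'. The gap is right after 'place'.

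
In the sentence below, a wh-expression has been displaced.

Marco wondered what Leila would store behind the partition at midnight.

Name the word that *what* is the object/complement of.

Underlying clause: Leila would store what behind the partition at midnight.
The filler 'what' is interpreted as the direct object of 'store'. Fronting leaves a gap immediately after 'store':
Marco wondered what Leila would store ___ behind the partition at midnight.

store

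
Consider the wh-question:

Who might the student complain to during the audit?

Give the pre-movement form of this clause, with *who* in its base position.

'who' is the object of the preposition 'to'. Fronting leaves a gap immediately after 'to':
Who might the student complain to ___ during the audit?

The student might complain to who during the audit.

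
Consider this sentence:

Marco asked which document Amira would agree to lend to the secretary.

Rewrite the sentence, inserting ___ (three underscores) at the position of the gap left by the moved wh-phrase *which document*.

Pre-movement form: Amira would agree to lend which document to the secretary.
'which document' is the direct object of 'lend'. The gap is right after 'lend'.

Marco asked which document Amira would agree to lend ___ to the secretary.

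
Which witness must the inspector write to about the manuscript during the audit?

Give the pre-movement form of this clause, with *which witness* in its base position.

'which witness' is the object of the preposition 'to'. Wh-movement fronts it, leaving a gap right after 'to':
Which witness must the inspector write to ___ about the manuscript during the audit?

The inspector must write to which witness about the manuscript during the audit.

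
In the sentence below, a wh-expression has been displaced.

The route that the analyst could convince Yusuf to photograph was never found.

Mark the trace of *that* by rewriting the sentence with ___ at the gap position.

The route that the analyst could convince Yusuf to photograph ___ was never found.

'that' functions as the direct object of 'photograph'. The gap is right after 'photograph'.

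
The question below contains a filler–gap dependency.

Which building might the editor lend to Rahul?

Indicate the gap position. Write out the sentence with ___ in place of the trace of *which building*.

Pre-movement form: The editor might lend which building to Rahul.
'which building' is the direct object of 'lend'. The gap is right after 'lend'.

Which building might the editor lend ___ to Rahul?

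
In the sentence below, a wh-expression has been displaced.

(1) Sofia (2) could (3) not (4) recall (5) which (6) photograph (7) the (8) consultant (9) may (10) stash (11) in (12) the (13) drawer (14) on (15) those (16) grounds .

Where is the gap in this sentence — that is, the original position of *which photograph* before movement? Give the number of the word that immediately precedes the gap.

Underlying clause: The consultant may stash which photograph in the drawer on those grounds.
'which photograph' functions as the direct object of 'stash'. It moves to the left edge, and the trace sits right after 'stash':
Sofia could not recall which photograph the consultant may stash ___ in the drawer on those grounds.
'stash' is word 10.

10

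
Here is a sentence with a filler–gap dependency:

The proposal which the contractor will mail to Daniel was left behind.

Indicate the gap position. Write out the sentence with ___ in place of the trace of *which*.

'which' functions as the direct object of 'mail'. The gap is right after 'mail'.

The proposal which the contractor will mail ___ to Daniel was left behind.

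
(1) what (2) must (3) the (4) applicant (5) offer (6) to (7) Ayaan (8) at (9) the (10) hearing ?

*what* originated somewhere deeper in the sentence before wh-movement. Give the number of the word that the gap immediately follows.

5

In situ: The applicant must offer what to Ayaan at the hearing.
The filler 'what' is interpreted as the direct object of 'offer'. Wh-movement fronts it, leaving a gap right after 'offer':
What must the applicant offer ___ to Ayaan at the hearing?
'offer' is word 5.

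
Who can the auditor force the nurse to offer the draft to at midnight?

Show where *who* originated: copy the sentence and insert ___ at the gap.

Who can the auditor force the nurse to offer the draft to ___ at midnight?

In situ: The auditor can force the nurse to offer the draft to who at midnight.
'who' is the object of the preposition 'to' (recipient of 'offer'). The gap is right after 'to'.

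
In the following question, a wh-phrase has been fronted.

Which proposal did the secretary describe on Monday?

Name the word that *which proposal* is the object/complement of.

describe

In situ: The secretary did describe which proposal on Monday.
'which proposal' is the direct object of 'describe'. Fronting leaves a gap immediately after 'describe':
Which proposal did the secretary describe ___ on Monday?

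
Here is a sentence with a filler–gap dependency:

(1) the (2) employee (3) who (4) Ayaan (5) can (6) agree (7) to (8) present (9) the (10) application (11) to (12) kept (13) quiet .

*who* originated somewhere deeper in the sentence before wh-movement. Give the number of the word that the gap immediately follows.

11

The filler 'who' is interpreted as the object of the preposition 'to' (recipient of 'present'). Fronting leaves a gap immediately after 'to':
The employee who Ayaan can agree to present the application to ___ kept quiet.
'to' is word 11.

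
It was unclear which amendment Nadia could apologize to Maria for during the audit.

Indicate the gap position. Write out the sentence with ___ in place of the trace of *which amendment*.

Underlying clause: Nadia could apologize to Maria for which amendment during the audit.
'which amendment' functions as the object of the preposition 'for'. The gap is right after 'for'.

It was unclear which amendment Nadia could apologize to Maria for ___ during the audit.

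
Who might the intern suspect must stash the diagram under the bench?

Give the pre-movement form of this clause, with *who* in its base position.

The filler 'who' is interpreted as the subject of the clause embedded under 'suspect'. Fronting leaves a gap immediately after 'suspect':
Who might the intern suspect ___ must stash the diagram under the bench?

The intern might suspect who must stash the diagram under the bench.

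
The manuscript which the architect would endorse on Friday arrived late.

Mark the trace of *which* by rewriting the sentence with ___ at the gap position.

The filler 'which' is interpreted as the direct object of 'endorse'. The gap is right after 'endorse'.

The manuscript which the architect would endorse ___ on Friday arrived late.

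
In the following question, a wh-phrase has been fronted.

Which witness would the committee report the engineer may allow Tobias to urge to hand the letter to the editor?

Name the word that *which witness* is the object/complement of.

Pre-movement form: The committee would report the engineer may allow Tobias to urge which witness to hand the letter to the editor.
'which witness' is the direct object of 'urge'. Wh-movement fronts it, leaving a gap right after 'urge':
Which witness would the committee report the engineer may allow Tobias to urge ___ to hand the letter to the editor?

urge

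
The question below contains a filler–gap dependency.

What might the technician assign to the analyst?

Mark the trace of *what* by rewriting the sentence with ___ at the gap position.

What might the technician assign ___ to the analyst?

Underlying clause: The technician might assign what to the analyst.
The filler 'what' is interpreted as the direct object of 'assign'. The gap is right after 'assign'.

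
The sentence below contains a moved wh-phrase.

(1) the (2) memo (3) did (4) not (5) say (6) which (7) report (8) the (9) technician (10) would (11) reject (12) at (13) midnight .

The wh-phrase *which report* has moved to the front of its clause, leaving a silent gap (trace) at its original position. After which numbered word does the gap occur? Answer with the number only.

In situ: The technician would reject which report at midnight.
'which report' is the direct object of 'reject'. Fronting leaves a gap immediately after 'reject':
The memo did not say which report the technician would reject ___ at midnight.
'reject' is word 11.

11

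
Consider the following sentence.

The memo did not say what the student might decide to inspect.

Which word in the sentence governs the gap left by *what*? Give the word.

inspect

Before movement: The student might decide to inspect what.
The filler 'what' is interpreted as the direct object of 'inspect'. It moves to the left edge, and the trace sits right after 'inspect':
The memo did not say what the student might decide to inspect ___.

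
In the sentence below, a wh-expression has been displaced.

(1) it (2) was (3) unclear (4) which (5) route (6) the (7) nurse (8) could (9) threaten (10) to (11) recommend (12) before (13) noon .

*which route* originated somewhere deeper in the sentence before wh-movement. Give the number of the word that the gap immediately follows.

Underlying clause: The nurse could threaten to recommend which route before noon.
'which route' is the direct object of 'recommend'. Wh-movement fronts it, leaving a gap right after 'recommend':
It was unclear which route the nurse could threaten to recommend ___ before noon.
'recommend' is word 11.

11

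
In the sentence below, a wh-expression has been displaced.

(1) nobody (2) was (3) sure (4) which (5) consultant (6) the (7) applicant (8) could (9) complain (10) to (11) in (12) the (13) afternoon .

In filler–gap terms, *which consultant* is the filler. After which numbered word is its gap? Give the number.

10

Pre-movement form: The applicant could complain to which consultant in the afternoon.
The filler 'which consultant' is interpreted as the object of the preposition 'to'. It moves to the left edge, and the trace sits right after 'to':
Nobody was sure which consultant the applicant could complain to ___ in the afternoon.
'to' is word 10.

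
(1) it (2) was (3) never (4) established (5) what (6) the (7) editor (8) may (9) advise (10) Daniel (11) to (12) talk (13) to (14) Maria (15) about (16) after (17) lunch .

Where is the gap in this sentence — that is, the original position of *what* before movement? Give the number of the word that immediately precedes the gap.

Before movement: The editor may advise Daniel to talk to Maria about what after lunch.
'what' is the object of the preposition 'about'. Wh-movement fronts it, leaving a gap right after 'about':
It was never established what the editor may advise Daniel to talk to Maria about ___ after lunch.
'about' is word 15.

15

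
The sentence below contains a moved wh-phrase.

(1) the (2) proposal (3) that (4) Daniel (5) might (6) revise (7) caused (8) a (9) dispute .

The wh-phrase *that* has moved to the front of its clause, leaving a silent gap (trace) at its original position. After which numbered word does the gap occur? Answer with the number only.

The filler 'that' is interpreted as the direct object of 'revise'. Fronting leaves a gap immediately after 'revise':
The proposal that Daniel might revise ___ caused a dispute.
'revise' is word 6.

6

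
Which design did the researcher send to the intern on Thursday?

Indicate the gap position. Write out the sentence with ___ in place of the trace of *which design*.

Which design did the researcher send ___ to the intern on Thursday?

Before movement: The researcher did send which design to the intern on Thursday.
'which design' is the direct object of 'send'. The gap is right after 'send'.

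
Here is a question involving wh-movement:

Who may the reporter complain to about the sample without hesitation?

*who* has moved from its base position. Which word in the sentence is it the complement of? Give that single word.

to

Pre-movement form: The reporter may complain to who about the sample without hesitation.
'who' functions as the object of the preposition 'to'. It moves to the left edge, and the trace sits right after 'to':
Who may the reporter complain to ___ about the sample without hesitation?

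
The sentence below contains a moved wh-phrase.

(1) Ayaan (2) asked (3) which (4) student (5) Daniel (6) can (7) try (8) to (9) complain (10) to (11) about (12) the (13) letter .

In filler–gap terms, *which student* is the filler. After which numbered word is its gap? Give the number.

10

In situ: Daniel can try to complain to which student about the letter.
The filler 'which student' is interpreted as the object of the preposition 'to'. Wh-movement fronts it, leaving a gap right after 'to':
Ayaan asked which student Daniel can try to complain to ___ about the letter.
'to' is word 10.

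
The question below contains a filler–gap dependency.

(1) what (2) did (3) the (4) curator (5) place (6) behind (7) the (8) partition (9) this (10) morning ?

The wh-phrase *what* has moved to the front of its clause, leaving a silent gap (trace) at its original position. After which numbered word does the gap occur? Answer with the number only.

5

Underlying clause: The curator did place what behind the partition this morning.
The filler 'what' is interpreted as the direct object of 'place'. Fronting leaves a gap immediately after 'place':
What did the curator place ___ behind the partition this morning?
'place' is word 5.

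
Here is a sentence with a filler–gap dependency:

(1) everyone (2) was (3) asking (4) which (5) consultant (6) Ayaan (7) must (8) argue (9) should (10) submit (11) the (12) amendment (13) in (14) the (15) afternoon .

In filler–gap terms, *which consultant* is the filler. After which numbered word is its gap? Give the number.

8

Before movement: Ayaan must argue which consultant should submit the amendment in the afternoon.
'which consultant' is the subject of the clause embedded under 'argue'. It moves to the left edge, and the trace sits right after 'argue':
Everyone was asking which consultant Ayaan must argue ___ should submit the amendment in the afternoon.
'argue' is word 8.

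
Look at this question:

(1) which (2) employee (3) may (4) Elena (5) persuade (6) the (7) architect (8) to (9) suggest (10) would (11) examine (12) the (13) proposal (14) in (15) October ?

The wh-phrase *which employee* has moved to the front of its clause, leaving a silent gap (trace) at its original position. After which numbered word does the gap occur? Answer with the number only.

9

Pre-movement form: Elena may persuade the architect to suggest which employee would examine the proposal in October.
The filler 'which employee' is interpreted as the subject of the clause embedded under 'suggest'. Wh-movement fronts it, leaving a gap right after 'suggest':
Which employee may Elena persuade the architect to suggest ___ would examine the proposal in October?
'suggest' is word 9.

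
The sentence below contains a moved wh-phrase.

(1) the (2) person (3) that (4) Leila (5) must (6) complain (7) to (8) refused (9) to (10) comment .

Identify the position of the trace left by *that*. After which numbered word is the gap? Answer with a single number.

'that' is the object of the preposition 'to'. Wh-movement fronts it, leaving a gap right after 'to':
The person that Leila must complain to ___ refused to comment.
'to' is word 7.

7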